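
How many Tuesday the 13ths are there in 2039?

Check the 13th of each month of 2039: Jan 13: Thu, Feb 13: Sun, Mar 13: Sun, Apr 13: Wed, May 13: Fri, Jun 13: Mon, Jul 13: Wed, Aug 13: Sat, Sep 13: Tue, Oct 13: Thu, Nov 13: Sun, Dec 13: Tue.
Tuesday occurs in September, December — 2 months.

2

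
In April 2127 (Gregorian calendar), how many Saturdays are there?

April 2127 has 30 days and begins on Tuesday.
The first Saturday is April 5.
Saturdays fall on 5, 12, 19, 26 — that's 4.

4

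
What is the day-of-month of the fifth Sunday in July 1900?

July 1, 1900 is a Sunday, so the first Sunday is the 1st.
The fifth Sunday is 1 + 28 = 29.

29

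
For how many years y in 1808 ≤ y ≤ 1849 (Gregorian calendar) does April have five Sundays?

April has 30 days; it has five Sundays when Sunday falls among the first (month-length − 28) days — i.e. when April 1 is one of Sunday/Saturday.
April 1 by year: 1808:Fri 1809:Sat✓ 1810:Sun✓ 1811:Mon 1812:Wed 1813:Thu 1814:Fri 1815:Sat✓ 1816:Mon 1817:Tue 1818:Wed 1819:Thu 1820:Sat✓ 1821:Sun✓ 1822:Mon …(12 more)… 1835:Wed 1836:Fri 1837:Sat✓ 1838:Sun✓ 1839:Mon 1840:Wed 1841:Thu 1842:Fri 1843:Sat✓ 1844:Mon 1845:Tue 1846:Wed 1847:Thu 1848:Sat✓ 1849:Sun✓
Years with five Sundays: 1809, 1810, 1815, 1820, 1821, 1826, 1827, 1832, 1837, 1838, 1843, 1848, 1849 → 13.

13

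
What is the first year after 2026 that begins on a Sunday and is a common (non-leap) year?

2034

Jan 1 advances by 2 weekdays after a leap year and by 1 after a common year.
2026: Jan 1 is Thursday.
2027: Friday
2028: Saturday (leap)
2029: Monday
2030: Tuesday
2031: Wednesday
2032: Thursday (leap)
2033: Saturday
2034: Sunday
2034 begins on a Sunday and is a common year.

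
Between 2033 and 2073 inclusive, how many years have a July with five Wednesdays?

17

July has 31 days; it has five Wednesdays when Wednesday falls among the first (month-length − 28) days — i.e. when July 1 is one of Wednesday/Tuesday/Monday.
July 1 by year: 2033:Fri 2034:Sat 2035:Sun 2036:Tue✓ 2037:Wed✓ 2038:Thu 2039:Fri 2040:Sun 2041:Mon✓ 2042:Tue✓ 2043:Wed✓ 2044:Fri 2045:Sat 2046:Sun 2047:Mon✓ …(11 more)… 2059:Tue✓ 2060:Thu 2061:Fri 2062:Sat 2063:Sun 2064:Tue✓ 2065:Wed✓ 2066:Thu 2067:Fri 2068:Sun 2069:Mon✓ 2070:Tue✓ 2071:Wed✓ 2072:Fri 2073:Sat
Years with five Wednesdays: 2036, 2037, 2041, 2042, 2043, 2047, 2048, 2052, 2053, 2054, 2058, 2059, 2064, 2065, 2069, 2070, 2071 → 17.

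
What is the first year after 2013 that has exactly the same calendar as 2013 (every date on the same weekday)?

Two years share a calendar iff Jan 1 falls on the same weekday and both are leap or both are common. 2013: Jan 1 is Tuesday, common year.
2014: Jan 1 Wednesday, common
2015: Jan 1 Thursday, common
2016: Jan 1 Friday, leap
2017: Jan 1 Sunday, common
2018: Jan 1 Monday, common
2019: Jan 1 Tuesday, common
2019 matches on both conditions.

2019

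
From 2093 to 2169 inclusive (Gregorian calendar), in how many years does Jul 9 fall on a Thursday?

12

Track Jul 9's weekday year by year (advancing +1, or +2 across a Feb 29):
  2093: Thu ✓  2094: Fri (+1)  2095: Sat (+1)  2096: Mon (+2)  2097: Tue (+1)
  2098: Wed (+1)  2099: Thu (+1) ✓  2100: Fri (+1)  2101: Sat (+1)  2102: Sun (+1)
  2103: Mon (+1)  2104: Wed (+2)  2105: Thu (+1) ✓  2106: Fri (+1)  … (49 more years) …
  2156: Fri (+2)  2157: Sat (+1)  2158: Sun (+1)  2159: Mon (+1)  2160: Wed (+2)
  2161: Thu (+1) ✓  2162: Fri (+1)  2163: Sat (+1)  2164: Mon (+2)  2165: Tue (+1)
  2166: Wed (+1)  2167: Thu (+1) ✓  2168: Sat (+2)  2169: Sun (+1)
Thursday years: 2093, 2099, 2105, 2111, 2116, 2122, 2133, 2139, 2144, 2150, 2161, 2167 — 12 in total.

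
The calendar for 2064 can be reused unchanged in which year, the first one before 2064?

Two years share a calendar iff Jan 1 falls on the same weekday and both are leap or both are common. 2064: Jan 1 is Tuesday, leap year.
2063: Jan 1 Monday, common
2062: Jan 1 Sunday, common
2061: Jan 1 Saturday, common
2060: Jan 1 Thursday, leap
2059: Jan 1 Wednesday, common
2058: Jan 1 Tuesday, common
2057: Jan 1 Monday, common
2056: Jan 1 Saturday, leap
2055: Jan 1 Friday, common
2054: Jan 1 Thursday, common
2053: Jan 1 Wednesday, common
2052: Jan 1 Monday, leap
2051: Jan 1 Sunday, common
2050: Jan 1 Saturday, common
2049: Jan 1 Friday, common
2048: Jan 1 Wednesday, leap
2047: Jan 1 Tuesday, common
2046: Jan 1 Monday, common
2045: Jan 1 Sunday, common
2044: Jan 1 Friday, leap
2043: Jan 1 Thursday, common
2042: Jan 1 Wednesday, common
2041: Jan 1 Tuesday, common
2040: Jan 1 Sunday, leap
2039: Jan 1 Saturday, common
2038: Jan 1 Friday, common
2037: Jan 1 Thursday, common
2036: Jan 1 Tuesday, leap
2036 matches on both conditions.

2036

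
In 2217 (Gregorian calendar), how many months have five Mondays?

A month of length L has five Mondays iff its first Monday is on day ≤ L−28 (so day 1–3 in a 31-day month, 1–2 in a 30-day month, day 1 in a leap February).
Checking each month of 2217: Jan starts Wed (31d); Feb starts Sat (28d); Mar starts Sat (31d) ✓; Apr starts Tue (30d); May starts Thu (31d); Jun starts Sun (30d) ✓; Jul starts Tue (31d); Aug starts Fri (31d); Sep starts Mon (30d) ✓; Oct starts Wed (31d); Nov starts Sat (30d); Dec starts Mon (31d) ✓.
Five-Monday months: March, June, September, December → 4.

4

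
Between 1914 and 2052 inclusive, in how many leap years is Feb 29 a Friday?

5

Leap years in 1914–2052: 35 of them.
Feb 29 weekday advances by 5 (mod 7) from one leap year to the next four years later (or differs when a century non-leap intervenes).
Leap-day weekdays: 1916:Tue 1920:Sun 1924:Fri✓ 1928:Wed 1932:Mon 1936:Sat 1940:Thu 1944:Tue 1948:Sun 1952:Fri✓ 1956:Wed 1960:Mon 1964:Sat …(9 more)… 2004:Sun 2008:Fri✓ 2012:Wed 2016:Mon 2020:Sat 2024:Thu 2028:Tue 2032:Sun 2036:Fri✓ 2040:Wed 2044:Mon 2048:Sat 2052:Thu
Friday: 1924, 1952, 1980, 2008, 2036 → 5.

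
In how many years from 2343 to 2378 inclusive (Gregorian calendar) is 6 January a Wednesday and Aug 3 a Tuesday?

4

Check each year's weekday for 6 January and Aug 3:
  2343: Wed/Tue ✓  2344: Thu/Thu  2345: Sat/Fri  2346: Sun/Sat  2347: Mon/Sun  2348: Tue/Tue  2349: Thu/Wed  2350: Fri/Thu  2351: Sat/Fri  2352: Sun/Sun  2353: Tue/Mon  2354: Wed/Tue ✓  2355: Thu/Wed  2356: Fri/Fri  …(8 more)…  2365: Wed/Tue ✓  2366: Thu/Wed  2367: Fri/Thu  2368: Sat/Sat  2369: Mon/Sun  2370: Tue/Mon  2371: Wed/Tue ✓  2372: Thu/Thu  2373: Sat/Fri  2374: Sun/Sat  2375: Mon/Sun  2376: Tue/Tue  2377: Thu/Wed  2378: Fri/Thu
Both conditions hold in: 2343, 2354, 2365, 2371 — 4.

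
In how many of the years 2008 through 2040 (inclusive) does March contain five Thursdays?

March has 31 days; it has five Thursdays when Thursday falls among the first (month-length − 28) days — i.e. when March 1 is one of Thursday/Wednesday/Tuesday.
March 1 by year: 2008:Sat 2009:Sun 2010:Mon 2011:Tue✓ 2012:Thu✓ 2013:Fri 2014:Sat 2015:Sun 2016:Tue✓ 2017:Wed✓ 2018:Thu✓ 2019:Fri 2020:Sun 2021:Mon 2022:Tue✓ …(3 more)… 2026:Sun 2027:Mon 2028:Wed✓ 2029:Thu✓ 2030:Fri 2031:Sat 2032:Mon 2033:Tue✓ 2034:Wed✓ 2035:Thu✓ 2036:Sat 2037:Sun 2038:Mon 2039:Tue✓ 2040:Thu✓
Years with five Thursdays: 2011, 2012, 2016, 2017, 2018, 2022, 2023, 2028, 2029, 2033, 2034, 2035, 2039, 2040 → 14.

14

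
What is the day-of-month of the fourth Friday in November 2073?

November 1, 2073 is a Wednesday, so the first Friday is the 3rd.
The fourth Friday is 3 + 21 = 24.

24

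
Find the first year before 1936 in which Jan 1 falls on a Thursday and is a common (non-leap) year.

1931

Jan 1 advances by 2 weekdays after a leap year and by 1 after a common year.
1936: Jan 1 is Wednesday (leap).
1935: Tuesday
1934: Monday
1933: Sunday
1932: Friday (leap)
1931: Thursday
1931 begins on a Thursday and is a common year.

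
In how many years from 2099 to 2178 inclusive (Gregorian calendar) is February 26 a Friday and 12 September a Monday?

Check each year's weekday for February 26 and 12 September:
  2099: Thu/Sat  2100: Fri/Sun  2101: Sat/Mon  2102: Sun/Tue  2103: Mon/Wed  2104: Tue/Fri  2105: Thu/Sat  2106: Fri/Sun  2107: Sat/Mon  2108: Sun/Wed  2109: Tue/Thu  2110: Wed/Fri  2111: Thu/Sat  2112: Fri/Mon ✓  …(52 more)…  2165: Tue/Thu  2166: Wed/Fri  2167: Thu/Sat  2168: Fri/Mon ✓  2169: Sun/Tue  2170: Mon/Wed  2171: Tue/Thu  2172: Wed/Sat  2173: Fri/Sun  2174: Sat/Mon  2175: Sun/Tue  2176: Mon/Thu  2177: Wed/Fri  2178: Thu/Sat
Both conditions hold in: 2112, 2140, 2168 — 3.

3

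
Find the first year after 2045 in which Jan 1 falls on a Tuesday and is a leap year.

2064

Jan 1 advances by 2 weekdays after a leap year and by 1 after a common year.
2045: Jan 1 is Sunday.
2046: Monday
2047: Tuesday
2048: Wednesday (leap)
2049: Friday
2050: Saturday
2051: Sunday
2052: Monday (leap)
2053: Wednesday
2054: Thursday
2055: Friday
2056: Saturday (leap)
2057: Monday
2058: Tuesday
2059: Wednesday
2060: Thursday (leap)
2061: Saturday
2062: Sunday
2063: Monday
2064: Tuesday (leap)
2064 begins on a Tuesday and is a leap year.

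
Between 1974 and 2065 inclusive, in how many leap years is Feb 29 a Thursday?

Leap years in 1974–2065: 23 of them.
Feb 29 weekday advances by 5 (mod 7) from one leap year to the next four years later (or differs when a century non-leap intervenes).
Leap-day weekdays: 1976:Sun 1980:Fri 1984:Wed 1988:Mon 1992:Sat 1996:Thu✓ 2000:Tue 2004:Sun 2008:Fri 2012:Wed 2016:Mon 2020:Sat 2024:Thu✓ 2028:Tue 2032:Sun 2036:Fri 2040:Wed 2044:Mon 2048:Sat 2052:Thu✓ 2056:Tue 2060:Sun 2064:Fri
Thursday: 1996, 2024, 2052 → 3.

3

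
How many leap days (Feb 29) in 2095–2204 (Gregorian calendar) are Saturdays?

Leap years in 2095–2204: 26 of them.
Feb 29 weekday advances by 5 (mod 7) from one leap year to the next four years later (or differs when a century non-leap intervenes).
Leap-day weekdays: 2096:Wed 2104:Fri 2108:Wed 2112:Mon 2116:Sat✓ 2120:Thu 2124:Tue 2128:Sun 2132:Fri 2136:Wed 2140:Mon 2144:Sat✓ 2148:Thu 2152:Tue 2156:Sun 2160:Fri 2164:Wed 2168:Mon 2172:Sat✓ 2176:Thu 2180:Tue 2184:Sun 2188:Fri 2192:Wed 2196:Mon 2204:Wed
Saturday: 2116, 2144, 2172 → 3.

3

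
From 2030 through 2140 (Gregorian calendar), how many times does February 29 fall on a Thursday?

3

Leap years in 2030–2140: 27 of them.
Feb 29 weekday advances by 5 (mod 7) from one leap year to the next four years later (or differs when a century non-leap intervenes).
Leap-day weekdays: 2032:Sun 2036:Fri 2040:Wed 2044:Mon 2048:Sat 2052:Thu✓ 2056:Tue 2060:Sun 2064:Fri 2068:Wed 2072:Mon 2076:Sat 2080:Thu✓ 2084:Tue 2088:Sun 2092:Fri 2096:Wed 2104:Fri 2108:Wed 2112:Mon 2116:Sat 2120:Thu✓ 2124:Tue 2128:Sun 2132:Fri 2136:Wed 2140:Mon
Thursday: 2052, 2080, 2120 → 3.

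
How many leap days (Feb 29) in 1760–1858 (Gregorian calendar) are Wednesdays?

Leap years in 1760–1858: 24 of them.
Feb 29 weekday advances by 5 (mod 7) from one leap year to the next four years later (or differs when a century non-leap intervenes).
Leap-day weekdays: 1760:Fri 1764:Wed✓ 1768:Mon 1772:Sat 1776:Thu 1780:Tue 1784:Sun 1788:Fri 1792:Wed✓ 1796:Mon 1804:Wed✓ 1808:Mon 1812:Sat 1816:Thu 1820:Tue 1824:Sun 1828:Fri 1832:Wed✓ 1836:Mon 1840:Sat 1844:Thu 1848:Tue 1852:Sun 1856:Fri
Wednesday: 1764, 1792, 1804, 1832 → 4.

4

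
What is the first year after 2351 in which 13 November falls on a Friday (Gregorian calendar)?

2353

From one year to the next, a fixed date's weekday advances by 1, or by 2 when a Feb 29 lies between the two dates.
2351: November 13 is Tuesday.
2352: Thursday (+2)
2353: Friday (+1)
13 November falls on a Friday in 2353.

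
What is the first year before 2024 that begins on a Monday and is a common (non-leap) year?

Jan 1 advances by 2 weekdays after a leap year and by 1 after a common year.
2024: Jan 1 is Monday (leap).
2023: Sunday
2022: Saturday
2021: Friday
2020: Wednesday (leap)
2019: Tuesday
2018: Monday
2018 begins on a Monday and is a common year.

2018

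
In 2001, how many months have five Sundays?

A month of length L has five Sundays iff its first Sunday is on day ≤ L−28 (so day 1–3 in a 31-day month, 1–2 in a 30-day month, day 1 in a leap February).
Checking each month of 2001: Jan starts Mon (31d); Feb starts Thu (28d); Mar starts Thu (31d); Apr starts Sun (30d) ✓; May starts Tue (31d); Jun starts Fri (30d); Jul starts Sun (31d) ✓; Aug starts Wed (31d); Sep starts Sat (30d) ✓; Oct starts Mon (31d); Nov starts Thu (30d); Dec starts Sat (31d) ✓.
Five-Sunday months: April, July, September, December → 4.

4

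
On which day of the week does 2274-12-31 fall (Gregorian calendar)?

Thursday

January 1, 2274 is a Thursday.
December 31 is day 365 of the year, i.e. 364 days after Jan 1.
364 mod 7 = 0, so advance 0 weekdays from Thursday: Thursday.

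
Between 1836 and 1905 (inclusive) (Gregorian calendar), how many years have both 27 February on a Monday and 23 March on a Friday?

Check each year's weekday for 27 February and 23 March:
  1836: Sat/Wed  1837: Mon/Thu  1838: Tue/Fri  1839: Wed/Sat  1840: Thu/Mon  1841: Sat/Tue  1842: Sun/Wed  1843: Mon/Thu  1844: Tue/Sat  1845: Thu/Sun  1846: Fri/Mon  1847: Sat/Tue  1848: Sun/Thu  1849: Tue/Fri  …(42 more)…  1892: Sat/Wed  1893: Mon/Thu  1894: Tue/Fri  1895: Wed/Sat  1896: Thu/Mon  1897: Sat/Tue  1898: Sun/Wed  1899: Mon/Thu  1900: Tue/Fri  1901: Wed/Sat  1902: Thu/Sun  1903: Fri/Mon  1904: Sat/Wed  1905: Mon/Thu
Both conditions hold in: 1860, 1888 — 2.

2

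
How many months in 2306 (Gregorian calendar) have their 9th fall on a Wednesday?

Check the 9th of each month of 2306: Jan 9: Tue, Feb 9: Fri, Mar 9: Fri, Apr 9: Mon, May 9: Wed, Jun 9: Sat, Jul 9: Mon, Aug 9: Thu, Sep 9: Sun, Oct 9: Tue, Nov 9: Fri, Dec 9: Sun.
Wednesday occurs in May — 1 month.

1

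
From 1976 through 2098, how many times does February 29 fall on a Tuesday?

Leap years in 1976–2098: 31 of them.
Feb 29 weekday advances by 5 (mod 7) from one leap year to the next four years later (or differs when a century non-leap intervenes).
Leap-day weekdays: 1976:Sun 1980:Fri 1984:Wed 1988:Mon 1992:Sat 1996:Thu 2000:Tue✓ 2004:Sun 2008:Fri 2012:Wed 2016:Mon 2020:Sat 2024:Thu …(5 more)… 2048:Sat 2052:Thu 2056:Tue✓ 2060:Sun 2064:Fri 2068:Wed 2072:Mon 2076:Sat 2080:Thu 2084:Tue✓ 2088:Sun 2092:Fri 2096:Wed
Tuesday: 2000, 2028, 2056, 2084 → 4.

4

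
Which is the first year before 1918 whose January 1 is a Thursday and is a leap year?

Jan 1 advances by 2 weekdays after a leap year and by 1 after a common year.
1918: Jan 1 is Tuesday.
1917: Monday
1916: Saturday (leap)
1915: Friday
1914: Thursday
1913: Wednesday
1912: Monday (leap)
1911: Sunday
1910: Saturday
1909: Friday
1908: Wednesday (leap)
1907: Tuesday
1906: Monday
1905: Sunday
1904: Friday (leap)
1903: Thursday
1902: Wednesday
1901: Tuesday
1900: Monday
1899: Sunday
1898: Saturday
1897: Friday
1896: Wednesday (leap)
1895: Tuesday
1894: Monday
1893: Sunday
1892: Friday (leap)
1891: Thursday
1890: Wednesday
1889: Tuesday
1888: Sunday (leap)
1887: Saturday
1886: Friday
1885: Thursday
1884: Tuesday (leap)
1883: Monday
1882: Sunday
1881: Saturday
1880: Thursday (leap)
1880 begins on a Thursday and is a leap year.

1880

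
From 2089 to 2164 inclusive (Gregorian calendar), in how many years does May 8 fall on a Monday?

Track May 8's weekday year by year (advancing +1, or +2 across a Feb 29):
  2089: Sun  2090: Mon (+1) ✓  2091: Tue (+1)  2092: Thu (+2)  2093: Fri (+1)
  2094: Sat (+1)  2095: Sun (+1)  2096: Tue (+2)  2097: Wed (+1)  2098: Thu (+1)
  2099: Fri (+1)  2100: Sat (+1)  2101: Sun (+1)  2102: Mon (+1) ✓  … (48 more years) …
  2151: Sat (+1)  2152: Mon (+2) ✓  2153: Tue (+1)  2154: Wed (+1)  2155: Thu (+1)
  2156: Sat (+2)  2157: Sun (+1)  2158: Mon (+1) ✓  2159: Tue (+1)  2160: Thu (+2)
  2161: Fri (+1)  2162: Sat (+1)  2163: Sun (+1)  2164: Tue (+2)
Monday years: 2090, 2102, 2113, 2119, 2124, 2130, 2141, 2147, 2152, 2158 — 10 in total.

10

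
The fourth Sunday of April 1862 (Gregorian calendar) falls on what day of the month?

April 1, 1862 is a Tuesday, so the first Sunday is the 6th.
The fourth Sunday is 6 + 21 = 27.

27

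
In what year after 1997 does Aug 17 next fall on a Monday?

From one year to the next, a fixed date's weekday advances by 1, or by 2 when a Feb 29 lies between the two dates.
1997: August 17 is Sunday.
1998: Monday (+1)
Aug 17 falls on a Monday in 1998.

1998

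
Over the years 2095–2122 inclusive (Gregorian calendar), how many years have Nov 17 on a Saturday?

4

Track Nov 17's weekday year by year (advancing +1, or +2 across a Feb 29):
  2095: Thu  2096: Sat (+2) ✓  2097: Sun (+1)  2098: Mon (+1)  2099: Tue (+1)
  2100: Wed (+1)  2101: Thu (+1)  2102: Fri (+1)  2103: Sat (+1) ✓  2104: Mon (+2)
  2105: Tue (+1)  2106: Wed (+1)  2107: Thu (+1)  2108: Sat (+2) ✓  2109: Sun (+1)
  2110: Mon (+1)  2111: Tue (+1)  2112: Thu (+2)  2113: Fri (+1)  2114: Sat (+1) ✓
  2115: Sun (+1)  2116: Tue (+2)  2117: Wed (+1)  2118: Thu (+1)  2119: Fri (+1)
  2120: Sun (+2)  2121: Mon (+1)  2122: Tue (+1)
Saturday years: 2096, 2103, 2108, 2114 — 4 in total.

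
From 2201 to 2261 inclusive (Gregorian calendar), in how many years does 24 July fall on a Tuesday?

Track 24 July's weekday year by year (advancing +1, or +2 across a Feb 29):
  2201: Fri  2202: Sat (+1)  2203: Sun (+1)  2204: Tue (+2) ✓  2205: Wed (+1)
  2206: Thu (+1)  2207: Fri (+1)  2208: Sun (+2)  2209: Mon (+1)  2210: Tue (+1) ✓
  2211: Wed (+1)  2212: Fri (+2)  2213: Sat (+1)  2214: Sun (+1)  … (33 more years) …
  2248: Mon (+2)  2249: Tue (+1) ✓  2250: Wed (+1)  2251: Thu (+1)  2252: Sat (+2)
  2253: Sun (+1)  2254: Mon (+1)  2255: Tue (+1) ✓  2256: Thu (+2)  2257: Fri (+1)
  2258: Sat (+1)  2259: Sun (+1)  2260: Tue (+2) ✓  2261: Wed (+1)
Tuesday years: 2204, 2210, 2221, 2227, 2232, 2238, 2249, 2255, 2260 — 9 in total.

9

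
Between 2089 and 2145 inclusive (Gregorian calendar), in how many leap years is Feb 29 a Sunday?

Leap years in 2089–2145: 13 of them.
Feb 29 weekday advances by 5 (mod 7) from one leap year to the next four years later (or differs when a century non-leap intervenes).
Leap-day weekdays: 2092:Fri 2096:Wed 2104:Fri 2108:Wed 2112:Mon 2116:Sat 2120:Thu 2124:Tue 2128:Sun✓ 2132:Fri 2136:Wed 2140:Mon 2144:Sat
Sunday: 2128 → 1.

1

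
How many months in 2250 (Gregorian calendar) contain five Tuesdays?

5

A month of length L has five Tuesdays iff its first Tuesday is on day ≤ L−28 (so day 1–3 in a 31-day month, 1–2 in a 30-day month, day 1 in a leap February).
Checking each month of 2250: Jan starts Tue (31d) ✓; Feb starts Fri (28d); Mar starts Fri (31d); Apr starts Mon (30d) ✓; May starts Wed (31d); Jun starts Sat (30d); Jul starts Mon (31d) ✓; Aug starts Thu (31d); Sep starts Sun (30d); Oct starts Tue (31d) ✓; Nov starts Fri (30d); Dec starts Sun (31d) ✓.
Five-Tuesday months: January, April, July, October, December → 5.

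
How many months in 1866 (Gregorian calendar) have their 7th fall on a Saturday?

Check the 7th of each month of 1866: Jan 7: Sun, Feb 7: Wed, Mar 7: Wed, Apr 7: Sat, May 7: Mon, Jun 7: Thu, Jul 7: Sat, Aug 7: Tue, Sep 7: Fri, Oct 7: Sun, Nov 7: Wed, Dec 7: Fri.
Saturday occurs in April, July — 2 months.

2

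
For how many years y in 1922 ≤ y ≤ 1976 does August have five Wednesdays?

23

August has 31 days; it has five Wednesdays when Wednesday falls among the first (month-length − 28) days — i.e. when August 1 is one of Wednesday/Tuesday/Monday.
August 1 by year: 1922:Tue✓ 1923:Wed✓ 1924:Fri 1925:Sat 1926:Sun 1927:Mon✓ 1928:Wed✓ 1929:Thu 1930:Fri 1931:Sat 1932:Mon✓ 1933:Tue✓ 1934:Wed✓ 1935:Thu 1936:Sat …(25 more)… 1962:Wed✓ 1963:Thu 1964:Sat 1965:Sun 1966:Mon✓ 1967:Tue✓ 1968:Thu 1969:Fri 1970:Sat 1971:Sun 1972:Tue✓ 1973:Wed✓ 1974:Thu 1975:Fri 1976:Sun
Years with five Wednesdays: 1922, 1923, 1927, 1928, 1932, 1933, 1934, 1938, 1939, 1944, 1945, 1949, 1950, 1951, 1955, 1956, 1960, 1961, 1962, 1966, 1967, 1972, 1973 → 23.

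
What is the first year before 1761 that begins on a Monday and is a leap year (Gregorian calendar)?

Jan 1 advances by 2 weekdays after a leap year and by 1 after a common year.
1761: Jan 1 is Thursday.
1760: Tuesday (leap)
1759: Monday
1758: Sunday
1757: Saturday
1756: Thursday (leap)
1755: Wednesday
1754: Tuesday
1753: Monday
1752: Saturday (leap)
1751: Friday
1750: Thursday
1749: Wednesday
1748: Monday (leap)
1748 begins on a Monday and is a leap year.

1748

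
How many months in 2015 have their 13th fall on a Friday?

Check the 13th of each month of 2015: Jan 13: Tue, Feb 13: Fri, Mar 13: Fri, Apr 13: Mon, May 13: Wed, Jun 13: Sat, Jul 13: Mon, Aug 13: Thu, Sep 13: Sun, Oct 13: Tue, Nov 13: Fri, Dec 13: Sun.
Friday occurs in February, March, November — 3 months.

3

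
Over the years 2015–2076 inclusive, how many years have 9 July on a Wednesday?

8

Track 9 July's weekday year by year (advancing +1, or +2 across a Feb 29):
  2015: Thu  2016: Sat (+2)  2017: Sun (+1)  2018: Mon (+1)  2019: Tue (+1)
  2020: Thu (+2)  2021: Fri (+1)  2022: Sat (+1)  2023: Sun (+1)  2024: Tue (+2)
  2025: Wed (+1) ✓  2026: Thu (+1)  2027: Fri (+1)  2028: Sun (+2)  … (34 more years) …
  2063: Mon (+1)  2064: Wed (+2) ✓  2065: Thu (+1)  2066: Fri (+1)  2067: Sat (+1)
  2068: Mon (+2)  2069: Tue (+1)  2070: Wed (+1) ✓  2071: Thu (+1)  2072: Sat (+2)
  2073: Sun (+1)  2074: Mon (+1)  2075: Tue (+1)  2076: Thu (+2)
Wednesday years: 2025, 2031, 2036, 2042, 2053, 2059, 2064, 2070 — 8 in total.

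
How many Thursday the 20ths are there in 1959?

1

Check the 20th of each month of 1959: Jan 20: Tue, Feb 20: Fri, Mar 20: Fri, Apr 20: Mon, May 20: Wed, Jun 20: Sat, Jul 20: Mon, Aug 20: Thu, Sep 20: Sun, Oct 20: Tue, Nov 20: Fri, Dec 20: Sun.
Thursday occurs in August — 1 month.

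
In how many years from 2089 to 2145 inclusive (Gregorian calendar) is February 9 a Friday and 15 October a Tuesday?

Check each year's weekday for February 9 and 15 October:
  2089: Wed/Sat  2090: Thu/Sun  2091: Fri/Mon  2092: Sat/Wed  2093: Mon/Thu  2094: Tue/Fri  2095: Wed/Sat  2096: Thu/Mon  2097: Sat/Tue  2098: Sun/Wed  2099: Mon/Thu  2100: Tue/Fri  2101: Wed/Sat  2102: Thu/Sun  …(29 more)…  2132: Sat/Wed  2133: Mon/Thu  2134: Tue/Fri  2135: Wed/Sat  2136: Thu/Mon  2137: Sat/Tue  2138: Sun/Wed  2139: Mon/Thu  2140: Tue/Sat  2141: Thu/Sun  2142: Fri/Mon  2143: Sat/Tue  2144: Sun/Thu  2145: Tue/Fri
Both conditions hold in: 2120 — 1.

1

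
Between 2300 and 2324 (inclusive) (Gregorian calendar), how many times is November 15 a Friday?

4

Track November 15's weekday year by year (advancing +1, or +2 across a Feb 29):
  2300: Thu  2301: Fri (+1) ✓  2302: Sat (+1)  2303: Sun (+1)  2304: Tue (+2)
  2305: Wed (+1)  2306: Thu (+1)  2307: Fri (+1) ✓  2308: Sun (+2)  2309: Mon (+1)
  2310: Tue (+1)  2311: Wed (+1)  2312: Fri (+2) ✓  2313: Sat (+1)  2314: Sun (+1)
  2315: Mon (+1)  2316: Wed (+2)  2317: Thu (+1)  2318: Fri (+1) ✓  2319: Sat (+1)
  2320: Mon (+2)  2321: Tue (+1)  2322: Wed (+1)  2323: Thu (+1)  2324: Sat (+2)
Friday years: 2301, 2307, 2312, 2318 — 4 in total.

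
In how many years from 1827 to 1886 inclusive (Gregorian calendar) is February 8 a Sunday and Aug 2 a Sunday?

Check each year's weekday for February 8 and Aug 2:
  1827: Thu/Thu  1828: Fri/Sat  1829: Sun/Sun ✓  1830: Mon/Mon  1831: Tue/Tue  1832: Wed/Thu  1833: Fri/Fri  1834: Sat/Sat  1835: Sun/Sun ✓  1836: Mon/Tue  1837: Wed/Wed  1838: Thu/Thu  1839: Fri/Fri  1840: Sat/Sun  …(32 more)…  1873: Sat/Sat  1874: Sun/Sun ✓  1875: Mon/Mon  1876: Tue/Wed  1877: Thu/Thu  1878: Fri/Fri  1879: Sat/Sat  1880: Sun/Mon  1881: Tue/Tue  1882: Wed/Wed  1883: Thu/Thu  1884: Fri/Sat  1885: Sun/Sun ✓  1886: Mon/Mon
Both conditions hold in: 1829, 1835, 1846, 1857, 1863, 1874, 1885 — 7.

7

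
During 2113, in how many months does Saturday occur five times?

A month of length L has five Saturdays iff its first Saturday is on day ≤ L−28 (so day 1–3 in a 31-day month, 1–2 in a 30-day month, day 1 in a leap February).
Checking each month of 2113: Jan starts Sun (31d); Feb starts Wed (28d); Mar starts Wed (31d); Apr starts Sat (30d) ✓; May starts Mon (31d); Jun starts Thu (30d); Jul starts Sat (31d) ✓; Aug starts Tue (31d); Sep starts Fri (30d) ✓; Oct starts Sun (31d); Nov starts Wed (30d); Dec starts Fri (31d) ✓.
Five-Saturday months: April, July, September, December → 4.

4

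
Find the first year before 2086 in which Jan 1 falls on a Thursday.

Jan 1 advances by 2 weekdays after a leap year and by 1 after a common year.
2086: Jan 1 is Tuesday.
2085: Monday
2084: Saturday (leap)
2083: Friday
2082: Thursday
2082 begins on a Thursday

2082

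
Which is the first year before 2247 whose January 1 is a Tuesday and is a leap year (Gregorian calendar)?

2228

Jan 1 advances by 2 weekdays after a leap year and by 1 after a common year.
2247: Jan 1 is Friday.
2246: Thursday
2245: Wednesday
2244: Monday (leap)
2243: Sunday
2242: Saturday
2241: Friday
2240: Wednesday (leap)
2239: Tuesday
2238: Monday
2237: Sunday
2236: Friday (leap)
2235: Thursday
2234: Wednesday
2233: Tuesday
2232: Sunday (leap)
2231: Saturday
2230: Friday
2229: Thursday
2228: Tuesday (leap)
2228 begins on a Tuesday and is a leap year.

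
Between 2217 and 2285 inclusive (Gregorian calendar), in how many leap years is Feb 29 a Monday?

2

Leap years in 2217–2285: 17 of them.
Feb 29 weekday advances by 5 (mod 7) from one leap year to the next four years later (or differs when a century non-leap intervenes).
Leap-day weekdays: 2220:Tue 2224:Sun 2228:Fri 2232:Wed 2236:Mon✓ 2240:Sat 2244:Thu 2248:Tue 2252:Sun 2256:Fri 2260:Wed 2264:Mon✓ 2268:Sat 2272:Thu 2276:Tue 2280:Sun 2284:Fri
Monday: 2236, 2264 → 2.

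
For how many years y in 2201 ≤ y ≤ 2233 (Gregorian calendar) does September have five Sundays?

10

September has 30 days; it has five Sundays when Sunday falls among the first (month-length − 28) days — i.e. when September 1 is one of Sunday/Saturday.
September 1 by year: 2201:Tue 2202:Wed 2203:Thu 2204:Sat✓ 2205:Sun✓ 2206:Mon 2207:Tue 2208:Thu 2209:Fri 2210:Sat✓ 2211:Sun✓ 2212:Tue 2213:Wed 2214:Thu 2215:Fri …(3 more)… 2219:Wed 2220:Fri 2221:Sat✓ 2222:Sun✓ 2223:Mon 2224:Wed 2225:Thu 2226:Fri 2227:Sat✓ 2228:Mon 2229:Tue 2230:Wed 2231:Thu 2232:Sat✓ 2233:Sun✓
Years with five Sundays: 2204, 2205, 2210, 2211, 2216, 2221, 2222, 2227, 2232, 2233 → 10.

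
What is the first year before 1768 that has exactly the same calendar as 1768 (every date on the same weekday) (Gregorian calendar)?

1740

Two years share a calendar iff Jan 1 falls on the same weekday and both are leap or both are common. 1768: Jan 1 is Friday, leap year.
1767: Jan 1 Thursday, common
1766: Jan 1 Wednesday, common
1765: Jan 1 Tuesday, common
1764: Jan 1 Sunday, leap
1763: Jan 1 Saturday, common
1762: Jan 1 Friday, common
1761: Jan 1 Thursday, common
1760: Jan 1 Tuesday, leap
1759: Jan 1 Monday, common
1758: Jan 1 Sunday, common
1757: Jan 1 Saturday, common
1756: Jan 1 Thursday, leap
1755: Jan 1 Wednesday, common
1754: Jan 1 Tuesday, common
1753: Jan 1 Monday, common
1752: Jan 1 Saturday, leap
1751: Jan 1 Friday, common
1750: Jan 1 Thursday, common
1749: Jan 1 Wednesday, common
1748: Jan 1 Monday, leap
1747: Jan 1 Sunday, common
1746: Jan 1 Saturday, common
1745: Jan 1 Friday, common
1744: Jan 1 Wednesday, leap
1743: Jan 1 Tuesday, common
1742: Jan 1 Monday, common
1741: Jan 1 Sunday, common
1740: Jan 1 Friday, leap
1740 matches on both conditions.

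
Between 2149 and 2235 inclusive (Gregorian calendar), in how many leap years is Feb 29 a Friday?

3

Leap years in 2149–2235: 20 of them.
Feb 29 weekday advances by 5 (mod 7) from one leap year to the next four years later (or differs when a century non-leap intervenes).
Leap-day weekdays: 2152:Tue 2156:Sun 2160:Fri✓ 2164:Wed 2168:Mon 2172:Sat 2176:Thu 2180:Tue 2184:Sun 2188:Fri✓ 2192:Wed 2196:Mon 2204:Wed 2208:Mon 2212:Sat 2216:Thu 2220:Tue 2224:Sun 2228:Fri✓ 2232:Wed
Friday: 2160, 2188, 2228 → 3.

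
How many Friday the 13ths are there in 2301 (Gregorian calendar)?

Check the 13th of each month of 2301: Jan 13: Sun, Feb 13: Wed, Mar 13: Wed, Apr 13: Sat, May 13: Mon, Jun 13: Thu, Jul 13: Sat, Aug 13: Tue, Sep 13: Fri, Oct 13: Sun, Nov 13: Wed, Dec 13: Fri.
Friday occurs in September, December — 2 months.

2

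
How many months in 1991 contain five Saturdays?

4

A month of length L has five Saturdays iff its first Saturday is on day ≤ L−28 (so day 1–3 in a 31-day month, 1–2 in a 30-day month, day 1 in a leap February).
Checking each month of 1991: Jan starts Tue (31d); Feb starts Fri (28d); Mar starts Fri (31d) ✓; Apr starts Mon (30d); May starts Wed (31d); Jun starts Sat (30d) ✓; Jul starts Mon (31d); Aug starts Thu (31d) ✓; Sep starts Sun (30d); Oct starts Tue (31d); Nov starts Fri (30d) ✓; Dec starts Sun (31d).
Five-Saturday months: March, June, August, November → 4.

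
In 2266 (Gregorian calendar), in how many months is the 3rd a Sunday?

Check the 3rd of each month of 2266: Jan 3: Wed, Feb 3: Sat, Mar 3: Sat, Apr 3: Tue, May 3: Thu, Jun 3: Sun, Jul 3: Tue, Aug 3: Fri, Sep 3: Mon, Oct 3: Wed, Nov 3: Sat, Dec 3: Mon.
Sunday occurs in June — 1 month.

1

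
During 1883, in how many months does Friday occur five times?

A month of length L has five Fridays iff its first Friday is on day ≤ L−28 (so day 1–3 in a 31-day month, 1–2 in a 30-day month, day 1 in a leap February).
Checking each month of 1883: Jan starts Mon (31d); Feb starts Thu (28d); Mar starts Thu (31d) ✓; Apr starts Sun (30d); May starts Tue (31d); Jun starts Fri (30d) ✓; Jul starts Sun (31d); Aug starts Wed (31d) ✓; Sep starts Sat (30d); Oct starts Mon (31d); Nov starts Thu (30d) ✓; Dec starts Sat (31d).
Five-Friday months: March, June, August, November → 4.

4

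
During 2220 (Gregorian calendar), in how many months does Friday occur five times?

4

A month of length L has five Fridays iff its first Friday is on day ≤ L−28 (so day 1–3 in a 31-day month, 1–2 in a 30-day month, day 1 in a leap February).
Checking each month of 2220: Jan starts Sat (31d); Feb starts Tue (29d); Mar starts Wed (31d) ✓; Apr starts Sat (30d); May starts Mon (31d); Jun starts Thu (30d) ✓; Jul starts Sat (31d); Aug starts Tue (31d); Sep starts Fri (30d) ✓; Oct starts Sun (31d); Nov starts Wed (30d); Dec starts Fri (31d) ✓.
Five-Friday months: March, June, September, December → 4.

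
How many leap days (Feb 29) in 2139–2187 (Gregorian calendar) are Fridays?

Leap years in 2139–2187: 12 of them.
Feb 29 weekday advances by 5 (mod 7) from one leap year to the next four years later (or differs when a century non-leap intervenes).
Leap-day weekdays: 2140:Mon 2144:Sat 2148:Thu 2152:Tue 2156:Sun 2160:Fri✓ 2164:Wed 2168:Mon 2172:Sat 2176:Thu 2180:Tue 2184:Sun
Friday: 2160 → 1.

1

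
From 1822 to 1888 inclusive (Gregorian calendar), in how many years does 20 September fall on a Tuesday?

10

Track 20 September's weekday year by year (advancing +1, or +2 across a Feb 29):
  1822: Fri  1823: Sat (+1)  1824: Mon (+2)  1825: Tue (+1) ✓  1826: Wed (+1)
  1827: Thu (+1)  1828: Sat (+2)  1829: Sun (+1)  1830: Mon (+1)  1831: Tue (+1) ✓
  1832: Thu (+2)  1833: Fri (+1)  1834: Sat (+1)  1835: Sun (+1)  … (39 more years) …
  1875: Mon (+1)  1876: Wed (+2)  1877: Thu (+1)  1878: Fri (+1)  1879: Sat (+1)
  1880: Mon (+2)  1881: Tue (+1) ✓  1882: Wed (+1)  1883: Thu (+1)  1884: Sat (+2)
  1885: Sun (+1)  1886: Mon (+1)  1887: Tue (+1) ✓  1888: Thu (+2)
Tuesday years: 1825, 1831, 1836, 1842, 1853, 1859, 1864, 1870, 1881, 1887 — 10 in total.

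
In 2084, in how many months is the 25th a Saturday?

Check the 25th of each month of 2084: Jan 25: Tue, Feb 25: Fri, Mar 25: Sat, Apr 25: Tue, May 25: Thu, Jun 25: Sun, Jul 25: Tue, Aug 25: Fri, Sep 25: Mon, Oct 25: Wed, Nov 25: Sat, Dec 25: Mon.
Saturday occurs in March, November — 2 months.

2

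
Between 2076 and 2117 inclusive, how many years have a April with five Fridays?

April has 30 days; it has five Fridays when Friday falls among the first (month-length − 28) days — i.e. when April 1 is one of Friday/Thursday.
April 1 by year: 2076:Wed 2077:Thu✓ 2078:Fri✓ 2079:Sat 2080:Mon 2081:Tue 2082:Wed 2083:Thu✓ 2084:Sat 2085:Sun 2086:Mon 2087:Tue 2088:Thu✓ 2089:Fri✓ 2090:Sat …(12 more)… 2103:Sun 2104:Tue 2105:Wed 2106:Thu✓ 2107:Fri✓ 2108:Sun 2109:Mon 2110:Tue 2111:Wed 2112:Fri✓ 2113:Sat 2114:Sun 2115:Mon 2116:Wed 2117:Thu✓
Years with five Fridays: 2077, 2078, 2083, 2088, 2089, 2094, 2095, 2100, 2101, 2106, 2107, 2112, 2117 → 13.

13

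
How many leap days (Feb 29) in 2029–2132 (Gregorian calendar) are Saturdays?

3

Leap years in 2029–2132: 25 of them.
Feb 29 weekday advances by 5 (mod 7) from one leap year to the next four years later (or differs when a century non-leap intervenes).
Leap-day weekdays: 2032:Sun 2036:Fri 2040:Wed 2044:Mon 2048:Sat✓ 2052:Thu 2056:Tue 2060:Sun 2064:Fri 2068:Wed 2072:Mon 2076:Sat✓ 2080:Thu 2084:Tue 2088:Sun 2092:Fri 2096:Wed 2104:Fri 2108:Wed 2112:Mon 2116:Sat✓ 2120:Thu 2124:Tue 2128:Sun 2132:Fri
Saturday: 2048, 2076, 2116 → 3.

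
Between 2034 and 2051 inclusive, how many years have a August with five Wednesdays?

August has 31 days; it has five Wednesdays when Wednesday falls among the first (month-length − 28) days — i.e. when August 1 is one of Wednesday/Tuesday/Monday.
August 1 by year: 2034:Tue✓ 2035:Wed✓ 2036:Fri 2037:Sat 2038:Sun 2039:Mon✓ 2040:Wed✓ 2041:Thu 2042:Fri 2043:Sat 2044:Mon✓ 2045:Tue✓ 2046:Wed✓ 2047:Thu 2048:Sat 2049:Sun 2050:Mon✓ 2051:Tue✓
Years with five Wednesdays: 2034, 2035, 2039, 2040, 2044, 2045, 2046, 2050, 2051 → 9.

9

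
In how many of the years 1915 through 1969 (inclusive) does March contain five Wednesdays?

March has 31 days; it has five Wednesdays when Wednesday falls among the first (month-length − 28) days — i.e. when March 1 is one of Wednesday/Tuesday/Monday.
March 1 by year: 1915:Mon✓ 1916:Wed✓ 1917:Thu 1918:Fri 1919:Sat 1920:Mon✓ 1921:Tue✓ 1922:Wed✓ 1923:Thu 1924:Sat 1925:Sun 1926:Mon✓ 1927:Tue✓ 1928:Thu 1929:Fri …(25 more)… 1955:Tue✓ 1956:Thu 1957:Fri 1958:Sat 1959:Sun 1960:Tue✓ 1961:Wed✓ 1962:Thu 1963:Fri 1964:Sun 1965:Mon✓ 1966:Tue✓ 1967:Wed✓ 1968:Fri 1969:Sat
Years with five Wednesdays: 1915, 1916, 1920, 1921, 1922, 1926, 1927, 1932, 1933, 1937, 1938, 1939, 1943, 1944, 1948, 1949, 1950, 1954, 1955, 1960, 1961, 1965, 1966, 1967 → 24.

24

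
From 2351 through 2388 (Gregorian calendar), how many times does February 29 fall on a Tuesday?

1

Leap years in 2351–2388: 10 of them.
Feb 29 weekday advances by 5 (mod 7) from one leap year to the next four years later (or differs when a century non-leap intervenes).
Leap-day weekdays: 2352:Fri 2356:Wed 2360:Mon 2364:Sat 2368:Thu 2372:Tue✓ 2376:Sun 2380:Fri 2384:Wed 2388:Mon
Tuesday: 2372 → 1.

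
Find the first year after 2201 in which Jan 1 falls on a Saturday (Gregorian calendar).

2203

Jan 1 advances by 2 weekdays after a leap year and by 1 after a common year.
2201: Jan 1 is Thursday.
2202: Friday
2203: Saturday
2203 begins on a Saturday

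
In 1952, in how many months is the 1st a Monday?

2

Check the 1st of each month of 1952: Jan 1: Tue, Feb 1: Fri, Mar 1: Sat, Apr 1: Tue, May 1: Thu, Jun 1: Sun, Jul 1: Tue, Aug 1: Fri, Sep 1: Mon, Oct 1: Wed, Nov 1: Sat, Dec 1: Mon.
Monday occurs in September, December — 2 months.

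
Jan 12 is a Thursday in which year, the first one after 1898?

1899

From one year to the next, a fixed date's weekday advances by 1, or by 2 when a Feb 29 lies between the two dates.
1898: January 12 is Wednesday.
1899: Thursday (+1)
Jan 12 falls on a Thursday in 1899.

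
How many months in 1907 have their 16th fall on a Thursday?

Check the 16th of each month of 1907: Jan 16: Wed, Feb 16: Sat, Mar 16: Sat, Apr 16: Tue, May 16: Thu, Jun 16: Sun, Jul 16: Tue, Aug 16: Fri, Sep 16: Mon, Oct 16: Wed, Nov 16: Sat, Dec 16: Mon.
Thursday occurs in May — 1 month.

1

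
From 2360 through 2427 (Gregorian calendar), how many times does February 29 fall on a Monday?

3

Leap years in 2360–2427: 17 of them.
Feb 29 weekday advances by 5 (mod 7) from one leap year to the next four years later (or differs when a century non-leap intervenes).
Leap-day weekdays: 2360:Mon✓ 2364:Sat 2368:Thu 2372:Tue 2376:Sun 2380:Fri 2384:Wed 2388:Mon✓ 2392:Sat 2396:Thu 2400:Tue 2404:Sun 2408:Fri 2412:Wed 2416:Mon✓ 2420:Sat 2424:Thu
Monday: 2360, 2388, 2416 → 3.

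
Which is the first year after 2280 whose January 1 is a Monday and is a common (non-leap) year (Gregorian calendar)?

2283

Jan 1 advances by 2 weekdays after a leap year and by 1 after a common year.
2280: Jan 1 is Thursday (leap).
2281: Saturday
2282: Sunday
2283: Monday
2283 begins on a Monday and is a common year.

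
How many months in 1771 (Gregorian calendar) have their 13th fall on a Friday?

Check the 13th of each month of 1771: Jan 13: Sun, Feb 13: Wed, Mar 13: Wed, Apr 13: Sat, May 13: Mon, Jun 13: Thu, Jul 13: Sat, Aug 13: Tue, Sep 13: Fri, Oct 13: Sun, Nov 13: Wed, Dec 13: Fri.
Friday occurs in September, December — 2 months.

2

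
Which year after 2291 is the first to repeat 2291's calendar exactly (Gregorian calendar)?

Two years share a calendar iff Jan 1 falls on the same weekday and both are leap or both are common. 2291: Jan 1 is Thursday, common year.
2292: Jan 1 Friday, leap
2293: Jan 1 Sunday, common
2294: Jan 1 Monday, common
2295: Jan 1 Tuesday, common
2296: Jan 1 Wednesday, leap
2297: Jan 1 Friday, common
2298: Jan 1 Saturday, common
2299: Jan 1 Sunday, common
2300: Jan 1 Monday, common
2301: Jan 1 Tuesday, common
2302: Jan 1 Wednesday, common
2303: Jan 1 Thursday, common
2303 matches on both conditions.

2303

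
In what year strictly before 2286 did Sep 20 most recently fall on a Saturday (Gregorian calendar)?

From one year to the next, a fixed date's weekday advances by 1, or by 2 when a Feb 29 lies between the two dates.
2286: September 20 is Monday.
2285: Sunday (−1)
2284: Saturday (−1)
Sep 20 falls on a Saturday in 2284.

2284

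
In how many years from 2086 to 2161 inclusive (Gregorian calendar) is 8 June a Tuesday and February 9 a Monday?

3

Check each year's weekday for 8 June and February 9:
  2086: Sat/Sat  2087: Sun/Sun  2088: Tue/Mon ✓  2089: Wed/Wed  2090: Thu/Thu  2091: Fri/Fri  2092: Sun/Sat  2093: Mon/Mon  2094: Tue/Tue  2095: Wed/Wed  2096: Fri/Thu  2097: Sat/Sat  2098: Sun/Sun  2099: Mon/Mon  …(48 more)…  2148: Sat/Fri  2149: Sun/Sun  2150: Mon/Mon  2151: Tue/Tue  2152: Thu/Wed  2153: Fri/Fri  2154: Sat/Sat  2155: Sun/Sun  2156: Tue/Mon ✓  2157: Wed/Wed  2158: Thu/Thu  2159: Fri/Fri  2160: Sun/Sat  2161: Mon/Mon
Both conditions hold in: 2088, 2128, 2156 — 3.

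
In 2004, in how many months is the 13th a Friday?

Check the 13th of each month of 2004: Jan 13: Tue, Feb 13: Fri, Mar 13: Sat, Apr 13: Tue, May 13: Thu, Jun 13: Sun, Jul 13: Tue, Aug 13: Fri, Sep 13: Mon, Oct 13: Wed, Nov 13: Sat, Dec 13: Mon.
Friday occurs in February, August — 2 months.

2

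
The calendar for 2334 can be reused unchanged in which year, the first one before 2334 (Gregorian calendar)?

Two years share a calendar iff Jan 1 falls on the same weekday and both are leap or both are common. 2334: Jan 1 is Monday, common year.
2333: Jan 1 Sunday, common
2332: Jan 1 Friday, leap
2331: Jan 1 Thursday, common
2330: Jan 1 Wednesday, common
2329: Jan 1 Tuesday, common
2328: Jan 1 Sunday, leap
2327: Jan 1 Saturday, common
2326: Jan 1 Friday, common
2325: Jan 1 Thursday, common
2324: Jan 1 Tuesday, leap
2323: Jan 1 Monday, common
2323 matches on both conditions.

2323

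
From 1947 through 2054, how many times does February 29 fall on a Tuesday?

3

Leap years in 1947–2054: 27 of them.
Feb 29 weekday advances by 5 (mod 7) from one leap year to the next four years later (or differs when a century non-leap intervenes).
Leap-day weekdays: 1948:Sun 1952:Fri 1956:Wed 1960:Mon 1964:Sat 1968:Thu 1972:Tue✓ 1976:Sun 1980:Fri 1984:Wed 1988:Mon 1992:Sat 1996:Thu 2000:Tue✓ 2004:Sun 2008:Fri 2012:Wed 2016:Mon 2020:Sat 2024:Thu 2028:Tue✓ 2032:Sun 2036:Fri 2040:Wed 2044:Mon 2048:Sat 2052:Thu
Tuesday: 1972, 2000, 2028 → 3.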